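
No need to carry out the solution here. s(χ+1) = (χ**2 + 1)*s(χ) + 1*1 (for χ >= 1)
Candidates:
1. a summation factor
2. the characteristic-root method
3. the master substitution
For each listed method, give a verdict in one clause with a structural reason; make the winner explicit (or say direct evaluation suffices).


Diagnosis: a summation factor — an index-dependent multiplier χ**2 + 1 rules out characteristic roots; a summation factor converts it to a pure difference.
- a summation factor: yes, a natural case for it.
- the characteristic-root method — an index-dependent weight blocks the pure exponential ansatz.
- the master substitution — no fixed divisor shrinks the index between calls.


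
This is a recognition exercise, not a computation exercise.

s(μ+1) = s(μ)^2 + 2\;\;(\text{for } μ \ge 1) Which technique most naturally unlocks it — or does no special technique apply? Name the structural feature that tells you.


Method: no special technique — the unknown enters the rule nonlinearly, not as a weighted sum — no linear method is even well-posed.


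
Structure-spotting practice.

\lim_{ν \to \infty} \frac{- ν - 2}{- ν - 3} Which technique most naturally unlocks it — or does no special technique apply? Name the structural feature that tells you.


Method: dominant-term comparison — divide by the highest power of ν present: lower-order terms vanish and the dominant ratio remains. Differentiating the expression as a single quotient would eventually settle it as well; matching dominant growth settles it immediately.


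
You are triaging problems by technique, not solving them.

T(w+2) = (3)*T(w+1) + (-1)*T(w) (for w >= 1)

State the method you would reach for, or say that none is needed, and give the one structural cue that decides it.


Verdict: the characteristic-root method — no index-dependence in the weights and nothing inhomogeneous: classic characteristic-equation setup.


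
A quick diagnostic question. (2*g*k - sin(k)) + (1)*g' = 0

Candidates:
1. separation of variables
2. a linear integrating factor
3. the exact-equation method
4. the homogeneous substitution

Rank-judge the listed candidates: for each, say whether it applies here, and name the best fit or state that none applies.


Diagnosis: a linear integrating factor — linear in the unknown with genuine forcing: multiply through by the exponential of the integrated coefficient and the left side closes into one derivative.
- separation of variables: the two dependences do not factor apart.
- a linear integrating factor — yes, a natural case for it.
- the exact-equation method: the mixed-partials test fails on this split — it is not an exact differential as presented.
- the homogeneous substitution: the ratio of the variables does not determine the slope.


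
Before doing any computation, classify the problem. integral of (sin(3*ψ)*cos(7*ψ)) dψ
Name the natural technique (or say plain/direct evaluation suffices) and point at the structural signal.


Method: a trigonometric identity — distinct frequencies under one product (sin(3*ψ)*cos(7*ψ)): the product-to-sum identity is the systematic route to an integrable form.


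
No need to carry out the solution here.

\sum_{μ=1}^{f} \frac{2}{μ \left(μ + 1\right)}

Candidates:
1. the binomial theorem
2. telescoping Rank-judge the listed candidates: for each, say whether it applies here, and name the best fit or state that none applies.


Best approach: telescoping — \frac{2}{μ \left(μ + 1\right)} decomposes into shift-paired simple fractions; the series telescopes to finitely many boundary pieces.
- the binomial theorem — no binomial coefficients pair up with complementary powers here.
- telescoping: yes, a natural case for it.


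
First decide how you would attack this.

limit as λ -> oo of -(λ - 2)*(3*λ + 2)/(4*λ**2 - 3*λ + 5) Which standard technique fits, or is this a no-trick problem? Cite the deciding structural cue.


Technique: dominant-term comparison — as λ grows, only the highest-degree terms matter — compare leading terms and read the limit off. Viewed as a single quotient this is an ∞/∞ form — an at-infinity application of l'Hôpital's rule would also resolve it; comparing leading growth reads the answer without differentiating.


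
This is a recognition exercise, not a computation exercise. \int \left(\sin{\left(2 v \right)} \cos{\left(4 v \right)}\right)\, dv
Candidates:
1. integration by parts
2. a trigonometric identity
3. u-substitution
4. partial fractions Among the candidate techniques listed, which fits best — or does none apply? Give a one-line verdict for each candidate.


Technique: a trigonometric identity — split \sin{\left(2 v \right)} \cos{\left(4 v \right)} with the angle-addition identities: the resulting sum integrates term by term.
- integration by parts — not the natural route: no polynomial-kernel product appears — a recursive parts reduction of the trigonometric product exists, but the identity rewrite is direct.
- a trigonometric identity: a fit — the right tool for this form.
- u-substitution — no subexpression of the integrand serves as a whole-integral substitution inner — individual terms may offer their own, but none carries its derivative as a factor of the full integrand; a working change of variable would have to be constructed from outside the expression.
- partial fractions — the expression is not a ratio of polynomials that decomposes further.


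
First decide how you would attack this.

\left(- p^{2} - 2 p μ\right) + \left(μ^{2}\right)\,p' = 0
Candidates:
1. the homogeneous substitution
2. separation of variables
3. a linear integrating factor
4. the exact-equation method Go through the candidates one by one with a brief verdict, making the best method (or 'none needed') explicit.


Verdict: the homogeneous substitution — the slope is degree-zero homogeneous: the ratio substitution v = p/μ collapses it. Rearranged, this also fits the Bernoulli template directly; the homogeneous substitution reads the structure without the rearrangement.
- the homogeneous substitution: yes, a natural case for it.
- separation of variables — no division isolates the independent variable from the unknown.
- a linear integrating factor: the unknown enters nonlinearly (through a power, a denominator, or a transcendental function), which the linear integrating-factor recipe cannot absorb as-is — any repair would come from a preliminary substitution, not the factor.
- the exact-equation method: the cross partial derivatives disagree, so no single potential exists.


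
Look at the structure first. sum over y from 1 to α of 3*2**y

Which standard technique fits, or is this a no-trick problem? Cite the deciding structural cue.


Best approach: the geometric series formula — consecutive terms stand in a fixed index-free ratio — the geometric sum formula closes it.


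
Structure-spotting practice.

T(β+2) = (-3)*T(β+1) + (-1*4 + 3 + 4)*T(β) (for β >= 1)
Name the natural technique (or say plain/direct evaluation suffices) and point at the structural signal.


Method: the characteristic-root method — linear, homogeneous, constant coefficients: solutions of the form r^β exist — find the roots of the characteristic polynomial.


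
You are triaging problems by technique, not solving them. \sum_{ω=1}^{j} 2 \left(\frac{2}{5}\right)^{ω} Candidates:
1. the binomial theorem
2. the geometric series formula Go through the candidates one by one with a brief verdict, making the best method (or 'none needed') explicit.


Best approach: the geometric series formula — consecutive terms stand in a fixed index-free ratio — the geometric sum formula closes it.
- the binomial theorem — there is no sum-raised-to-a-power identity hiding in these terms.
- the geometric series formula: applicable, and directly so.


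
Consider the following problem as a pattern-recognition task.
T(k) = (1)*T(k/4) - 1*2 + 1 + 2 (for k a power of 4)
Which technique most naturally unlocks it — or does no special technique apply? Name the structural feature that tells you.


Best approach: the master substitution — divide-the-index recursion (k/4 inside the call) straightens out once the index is rewritten as 4^m.


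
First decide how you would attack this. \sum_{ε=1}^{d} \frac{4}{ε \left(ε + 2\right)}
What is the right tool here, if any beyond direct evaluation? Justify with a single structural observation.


Best approach: telescoping — poles of \frac{4}{ε \left(ε + 2\right)} differ by an integer, the telltale of a telescoping partial-fraction sum.


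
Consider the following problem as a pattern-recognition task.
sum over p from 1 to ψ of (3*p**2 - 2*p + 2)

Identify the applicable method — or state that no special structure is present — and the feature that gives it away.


Best approach: no special technique — nothing telescopes and nothing is geometric; polynomial terms in p sum term by term.


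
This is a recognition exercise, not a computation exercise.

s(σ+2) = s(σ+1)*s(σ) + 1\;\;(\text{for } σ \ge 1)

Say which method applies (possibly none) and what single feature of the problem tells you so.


Verdict: no special technique — no ansatz, no master substitution, no summation factor survives the nonlinearity here.


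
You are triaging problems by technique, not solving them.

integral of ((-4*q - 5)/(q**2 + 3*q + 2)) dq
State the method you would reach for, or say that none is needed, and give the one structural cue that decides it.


Verdict: partial fractions — the factorization of q**2 + 3*q + 2 is the whole battle; after it, each term is a table integral.


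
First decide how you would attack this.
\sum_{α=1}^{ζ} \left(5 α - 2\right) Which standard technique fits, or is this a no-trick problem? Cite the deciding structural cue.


Verdict: no special technique — no cancellation, no constant ratio, no binomial weights — just polynomial terms summed directly.


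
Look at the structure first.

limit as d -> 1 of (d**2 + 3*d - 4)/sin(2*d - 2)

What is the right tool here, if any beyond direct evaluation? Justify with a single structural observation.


Technique: l'Hôpital's rule (0/0) — the 0/0 form at 1 is the signature situation for l'Hôpital's rule. A first-order expansion at the point is an equally standard path; the rule packages it.


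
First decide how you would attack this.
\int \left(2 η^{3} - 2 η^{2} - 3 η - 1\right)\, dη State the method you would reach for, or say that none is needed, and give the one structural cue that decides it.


Technique: no special technique — the integrand is a sum of constant multiples of powers of η — integrate term by term.


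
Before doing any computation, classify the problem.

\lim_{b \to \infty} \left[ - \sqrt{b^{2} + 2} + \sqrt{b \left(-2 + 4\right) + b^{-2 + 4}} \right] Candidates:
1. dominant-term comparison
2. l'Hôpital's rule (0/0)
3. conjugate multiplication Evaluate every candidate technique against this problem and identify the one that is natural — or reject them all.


Technique: conjugate multiplication — this difference gives up after one conjugate multiplication — the radical structure cancels against its conjugate.
- dominant-term comparison: this limit is not decided by comparing polynomial growth at infinity.
- l'Hôpital's rule (0/0) — no quotient structure at all: the clash is ∞ minus ∞, which rationalizing converts into a tractable ratio.
- conjugate multiplication: a fit — the right tool for this form.


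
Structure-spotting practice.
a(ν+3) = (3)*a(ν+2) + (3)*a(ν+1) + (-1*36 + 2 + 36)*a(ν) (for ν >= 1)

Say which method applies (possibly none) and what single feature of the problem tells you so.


Diagnosis: the characteristic-root method — this is the constant-coefficient homogeneous case — the whole solution in ν reduces to a polynomial's roots.


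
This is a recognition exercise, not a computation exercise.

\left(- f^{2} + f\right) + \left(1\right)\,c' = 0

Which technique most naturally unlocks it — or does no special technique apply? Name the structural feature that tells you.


Verdict: no special technique — solved for the derivative, c never appears on the right — this is a direct integration in f, not a differential-equations problem at heart.


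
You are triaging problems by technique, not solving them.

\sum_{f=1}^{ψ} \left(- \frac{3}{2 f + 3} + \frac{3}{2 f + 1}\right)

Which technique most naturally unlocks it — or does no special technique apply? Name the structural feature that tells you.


Diagnosis: telescoping — the piece each term subtracts is \frac{3}{2 f + 1} advanced by one index, and it reappears with a plus sign leading the following term — the sum collapses to its boundary terms.


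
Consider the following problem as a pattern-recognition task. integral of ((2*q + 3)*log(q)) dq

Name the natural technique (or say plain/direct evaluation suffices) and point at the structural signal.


Method: integration by parts — the logarithm log(q) has no power-rule antiderivative to read off directly, but its derivative is algebraic — so differentiate log(q) and integrate the polynomial factor 2*q + 3.


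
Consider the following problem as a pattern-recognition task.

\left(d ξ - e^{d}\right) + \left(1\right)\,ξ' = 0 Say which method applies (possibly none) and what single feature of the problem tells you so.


Method: a linear integrating factor — the equation is linear in ξ with coefficient d; multiplying by the integrating factor exp(∫d) makes the left side a perfect derivative.


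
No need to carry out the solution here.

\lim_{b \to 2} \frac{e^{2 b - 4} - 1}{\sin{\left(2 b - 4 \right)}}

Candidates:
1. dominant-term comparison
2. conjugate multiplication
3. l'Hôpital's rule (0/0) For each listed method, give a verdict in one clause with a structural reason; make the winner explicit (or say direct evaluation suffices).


Technique: l'Hôpital's rule (0/0) — numerator and denominator both vanish at 2 — a genuine 0/0 form, which is exactly when l'Hôpital applies. Known elementary limits would finish this too — the rule just bypasses the case analysis.
- dominant-term comparison — this limit is not decided by comparing polynomial growth at infinity.
- conjugate multiplication: multiplying by a conjugate would not remove any indeterminacy here.
- l'Hôpital's rule (0/0) — yes, a natural case for it.


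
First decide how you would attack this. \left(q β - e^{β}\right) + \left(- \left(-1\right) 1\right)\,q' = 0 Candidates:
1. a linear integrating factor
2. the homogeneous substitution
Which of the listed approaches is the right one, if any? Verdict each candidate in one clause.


Method: a linear integrating factor — linear in the unknown with genuine forcing: multiply through by the exponential of the integrated coefficient and the left side closes into one derivative.
- a linear integrating factor — a fit — the right tool for this form.
- the homogeneous substitution: rescaling both variables together changes the slope, so no ratio substitution collapses it.


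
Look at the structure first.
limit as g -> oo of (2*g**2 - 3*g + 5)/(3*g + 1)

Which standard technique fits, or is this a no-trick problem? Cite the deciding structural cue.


Best approach: dominant-term comparison — divide by the highest power of g present: lower-order terms vanish and the dominant ratio remains. As a single quotient, the ∞/∞ shape would yield to repeated differentiation as well — the growth comparison gets there in one look.


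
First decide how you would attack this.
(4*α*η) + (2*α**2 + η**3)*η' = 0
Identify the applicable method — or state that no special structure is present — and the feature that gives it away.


Method: the exact-equation method — because the two cross partials coincide, the form is conservative as written — recover its potential in (α, η).


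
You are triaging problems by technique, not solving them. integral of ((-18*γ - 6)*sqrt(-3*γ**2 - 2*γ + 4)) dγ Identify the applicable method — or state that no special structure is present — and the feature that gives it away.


Diagnosis: u-substitution — gathered as a product, the integrand carries the factor -18*γ - 6 — up to a constant, the derivative of the inner expression -3*γ**2 - 2*γ + 4 — so u = -3*γ**2 - 2*γ + 4 collapses the integral.


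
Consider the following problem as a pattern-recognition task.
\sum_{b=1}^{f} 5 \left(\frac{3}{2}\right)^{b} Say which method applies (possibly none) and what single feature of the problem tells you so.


Diagnosis: the geometric series formula — each summand is the previous one scaled by \frac{3}{2}; that constant multiplier is itself the geometric structure.


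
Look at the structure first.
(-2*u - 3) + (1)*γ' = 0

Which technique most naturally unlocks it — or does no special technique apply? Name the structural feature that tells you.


Verdict: no special technique — the slope is a pure function of u; integrate both sides and be done.


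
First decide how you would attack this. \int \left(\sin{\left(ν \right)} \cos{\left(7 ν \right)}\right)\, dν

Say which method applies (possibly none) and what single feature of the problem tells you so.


Diagnosis: a trigonometric identity — two different frequencies multiply in \sin{\left(ν \right)} \cos{\left(7 ν \right)}; the product-to-sum formula separates them.


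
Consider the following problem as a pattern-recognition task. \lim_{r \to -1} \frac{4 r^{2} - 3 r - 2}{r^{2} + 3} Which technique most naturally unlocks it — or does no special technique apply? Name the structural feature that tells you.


Best approach: no special technique — the expression is continuous at the evaluation point — substitute directly; no indeterminate form appears.


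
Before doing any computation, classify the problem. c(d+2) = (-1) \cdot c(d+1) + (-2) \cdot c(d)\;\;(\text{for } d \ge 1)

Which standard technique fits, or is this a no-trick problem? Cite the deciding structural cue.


Technique: the characteristic-root method — fixed numeric weights on consecutive terms and no forcing term added: the root method in its home territory.


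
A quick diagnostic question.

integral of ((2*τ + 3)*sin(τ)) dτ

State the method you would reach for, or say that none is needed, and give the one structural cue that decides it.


Best approach: integration by parts — a polynomial 2*τ + 3 against the kernel sin(τ) is the signature bounded-ladder case for integration by parts.


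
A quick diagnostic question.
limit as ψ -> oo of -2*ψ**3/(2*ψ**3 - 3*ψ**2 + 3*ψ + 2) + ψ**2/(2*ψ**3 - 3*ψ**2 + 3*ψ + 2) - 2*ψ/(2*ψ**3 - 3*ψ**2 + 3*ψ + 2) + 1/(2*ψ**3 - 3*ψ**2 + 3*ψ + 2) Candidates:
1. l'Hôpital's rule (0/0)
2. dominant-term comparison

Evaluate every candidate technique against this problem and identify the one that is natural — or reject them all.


Verdict: dominant-term comparison — as ψ grows, only the highest-degree terms matter — compare leading terms and read the limit off.
- l'Hôpital's rule (0/0): viewed as a single quotient this runs to ∞/∞, not the 0/0 clash this candidate addresses; an at-infinity variant of the rule would resolve it, but comparing leading growth reads the answer without differentiating.
- dominant-term comparison — yes, a natural case for it.


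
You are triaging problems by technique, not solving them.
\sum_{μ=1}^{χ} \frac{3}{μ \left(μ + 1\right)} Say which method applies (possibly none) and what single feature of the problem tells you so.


Technique: telescoping — one partial-fraction pass turns \frac{3}{μ \left(μ + 1\right)} into a shifted difference, and shifted differences telescope.


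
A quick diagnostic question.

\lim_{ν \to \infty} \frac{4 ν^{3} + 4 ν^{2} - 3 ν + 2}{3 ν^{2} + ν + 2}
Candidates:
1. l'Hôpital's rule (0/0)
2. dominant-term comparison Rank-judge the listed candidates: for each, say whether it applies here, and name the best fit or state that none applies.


Verdict: dominant-term comparison — divide by the highest power of ν present: lower-order terms vanish and the dominant ratio remains.
- l'Hôpital's rule (0/0): as a single quotient the expression runs to ∞/∞ at the limit point — an at-infinity form of the rule would apply, though the leading-growth comparison is the direct reading.
- dominant-term comparison: a fit — the right tool for this form.


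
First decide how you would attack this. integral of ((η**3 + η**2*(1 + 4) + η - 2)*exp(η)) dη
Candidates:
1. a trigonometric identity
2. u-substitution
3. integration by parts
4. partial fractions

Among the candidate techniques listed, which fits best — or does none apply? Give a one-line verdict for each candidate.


Best approach: integration by parts — differentiate (η**3 + η**2*(1 + 4) + η - 2), integrate exp(η): each pass lowers the polynomial degree, so parts terminates.
- a trigonometric identity: with no trigonometric functions present, identity rewriting has no target.
- u-substitution — no subexpression of the integrand serves as a whole-integral substitution inner — individual terms may offer their own, but none carries its derivative as a factor of the full integrand; a working change of variable would have to be constructed from outside the expression.
- integration by parts: applicable, and directly so.
- partial fractions: there is no rational-function structure to decompose.


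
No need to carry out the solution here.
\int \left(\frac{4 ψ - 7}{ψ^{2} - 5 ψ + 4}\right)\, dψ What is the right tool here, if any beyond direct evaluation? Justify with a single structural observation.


Method: partial fractions — each factor of ψ^{2} - 5 ψ + 4 owns one elementary piece of the integrand — separate them and integrate piecewise.


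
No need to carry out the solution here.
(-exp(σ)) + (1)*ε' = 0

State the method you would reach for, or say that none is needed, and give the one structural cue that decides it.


Technique: no special technique — solved for the derivative, ε never appears on the right — this is a direct integration in σ, not a differential-equations problem at heart.


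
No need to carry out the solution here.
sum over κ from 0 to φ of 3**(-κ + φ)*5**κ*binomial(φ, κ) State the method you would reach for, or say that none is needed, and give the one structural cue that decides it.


Diagnosis: the binomial theorem — the summand is term κ of a binomial expansion in 5 and 3; the whole sum is a single power.


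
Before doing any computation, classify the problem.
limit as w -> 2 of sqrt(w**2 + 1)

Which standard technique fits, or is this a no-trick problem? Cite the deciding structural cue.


Method: no special technique — the expression is continuous at the evaluation point — substitute directly; no indeterminate form appears.


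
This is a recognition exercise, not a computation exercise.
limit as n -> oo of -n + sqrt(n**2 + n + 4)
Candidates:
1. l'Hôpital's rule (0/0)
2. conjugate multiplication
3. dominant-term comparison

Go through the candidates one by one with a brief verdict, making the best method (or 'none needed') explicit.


Method: conjugate multiplication — divergence minus divergence hides a finite answer — expose it by pairing sqrt(n**2 + n + 4) - n with its conjugate.
- l'Hôpital's rule (0/0) — no quotient structure at all: the clash is ∞ minus ∞, which rationalizing converts into a tractable ratio.
- conjugate multiplication — a fit — the right tool for this form.
- dominant-term comparison — this limit is not decided by comparing leading-term growth at infinity.


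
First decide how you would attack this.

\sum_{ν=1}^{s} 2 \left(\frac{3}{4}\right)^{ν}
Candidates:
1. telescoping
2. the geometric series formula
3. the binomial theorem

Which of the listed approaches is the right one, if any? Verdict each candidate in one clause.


Best approach: the geometric series formula — each summand is the previous one scaled by \frac{3}{4}; that constant multiplier is itself the geometric structure.
- telescoping — in the displayed form, no term reappears at a neighboring index to cancel against.
- the geometric series formula: yes — fits the structure here.
- the binomial theorem — the terms do not reassemble into a binomial power.


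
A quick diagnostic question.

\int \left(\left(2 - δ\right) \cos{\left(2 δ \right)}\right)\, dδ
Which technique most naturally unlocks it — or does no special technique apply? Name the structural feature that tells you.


Verdict: integration by parts — differentiate 2 - δ, integrate \cos{\left(2 δ \right)}: each pass lowers the polynomial degree, so parts terminates.


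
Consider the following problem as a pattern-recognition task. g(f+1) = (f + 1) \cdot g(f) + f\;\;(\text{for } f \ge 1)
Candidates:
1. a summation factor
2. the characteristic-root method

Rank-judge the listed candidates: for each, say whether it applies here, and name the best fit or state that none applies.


Best approach: a summation factor — one-term recursion with variable weight f + 1 is solved by product normalization, not by root-finding.
- a summation factor — yes, a natural case for it.
- the characteristic-root method — the coefficients change with the index, which the root method cannot absorb.


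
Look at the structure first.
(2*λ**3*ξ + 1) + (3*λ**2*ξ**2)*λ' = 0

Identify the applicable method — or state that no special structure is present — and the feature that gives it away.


Method: the exact-equation method — take the mixed partials of 2*λ**3*ξ + 1 and 3*λ**2*ξ**2: they are equal, which certifies an exact differential.


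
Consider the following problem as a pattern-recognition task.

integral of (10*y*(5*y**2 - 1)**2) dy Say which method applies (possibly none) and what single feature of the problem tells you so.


Method: u-substitution — the only nontrivial dependence routes through 5*y**2 - 1, whose derivative supplies the leftover factor up to a constant multiple — u = 5*y**2 - 1 flattens it. One could also expand and integrate term by term; the substitution is strictly more direct.


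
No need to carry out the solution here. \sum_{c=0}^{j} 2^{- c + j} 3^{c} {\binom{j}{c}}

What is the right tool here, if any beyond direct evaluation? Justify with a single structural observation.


Technique: the binomial theorem — the binomial coefficients weight matched powers of 3 and 2, which is exactly the expansion of a binomial power.


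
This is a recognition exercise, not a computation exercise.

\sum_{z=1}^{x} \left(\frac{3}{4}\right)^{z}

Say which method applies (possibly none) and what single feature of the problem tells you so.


Diagnosis: the geometric series formula — term-over-term division gives \frac{3}{4} every time — index-free ratio, geometric sum formula applies.


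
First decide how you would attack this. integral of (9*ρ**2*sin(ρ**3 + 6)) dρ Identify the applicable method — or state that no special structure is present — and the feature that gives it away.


Diagnosis: u-substitution — a chain-rule shadow: 9*ρ**2 alongside a function of ρ**3 + 6 means u = ρ**3 + 6 unwinds the composition in one step.


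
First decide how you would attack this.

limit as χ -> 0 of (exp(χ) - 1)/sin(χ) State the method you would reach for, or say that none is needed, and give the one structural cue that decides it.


Technique: l'Hôpital's rule (0/0) — substituting 0 gives 0 over 0; differentiate top and bottom once and re-evaluate. One could equally expand both pieces locally and compare leading terms; the rule does that in one stroke.


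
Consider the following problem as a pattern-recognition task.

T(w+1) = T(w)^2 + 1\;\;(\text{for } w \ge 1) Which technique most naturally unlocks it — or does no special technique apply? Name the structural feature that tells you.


Best approach: no special technique — the sequence value feeds back through itself nonlinearly — linear superposition fails, and every superposition-based closed form fails with it.


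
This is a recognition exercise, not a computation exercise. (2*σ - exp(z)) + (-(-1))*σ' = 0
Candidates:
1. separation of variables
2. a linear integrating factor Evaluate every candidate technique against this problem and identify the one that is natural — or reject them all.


Technique: a linear integrating factor — σ appears only to the first power with coefficient 2 — the classic integrating-factor setup.
- separation of variables: no algebra isolates the independent variable on one side and the unknown on the other.
- a linear integrating factor — yes, a natural case for it.


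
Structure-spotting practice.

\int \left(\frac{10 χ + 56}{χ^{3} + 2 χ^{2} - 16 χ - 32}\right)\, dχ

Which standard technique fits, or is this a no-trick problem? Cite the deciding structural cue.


Verdict: partial fractions — the bottom factors while the top stays lower-degree — split into simple fractions and integrate piece by piece.


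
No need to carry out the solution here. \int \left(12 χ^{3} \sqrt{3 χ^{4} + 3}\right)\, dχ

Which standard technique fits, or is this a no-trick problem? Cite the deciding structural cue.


Best approach: u-substitution — structure check: outer function, inner expression 3 χ^{4} + 3, inner derivative as a factor — the classic u = 3 χ^{4} + 3 pattern.


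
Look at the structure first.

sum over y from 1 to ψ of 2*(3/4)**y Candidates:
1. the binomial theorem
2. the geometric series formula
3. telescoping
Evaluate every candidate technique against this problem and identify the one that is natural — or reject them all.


Method: the geometric series formula — each summand is the previous one scaled by 3/4; that constant multiplier is itself the geometric structure.
- the binomial theorem: there is no sum-raised-to-a-power identity hiding in these terms.
- the geometric series formula: applicable, and directly so.
- telescoping — computed from the summand as displayed, the partial sums build up without the pairwise collapse telescoping exploits.


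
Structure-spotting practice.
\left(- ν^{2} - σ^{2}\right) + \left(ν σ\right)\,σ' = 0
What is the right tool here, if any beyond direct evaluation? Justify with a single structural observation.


Method: the homogeneous substitution — solved for the derivative, the right side is unchanged under scaling ν and σ together — it depends only on the ratio σ/ν, so substitute a single ratio variable. A Bernoulli substitution is a fair alternative on this equation directly; the homogeneous reading takes it as given.


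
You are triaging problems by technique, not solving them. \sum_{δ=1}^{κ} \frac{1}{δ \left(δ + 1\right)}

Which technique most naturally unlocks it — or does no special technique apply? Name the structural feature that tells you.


Diagnosis: telescoping — \frac{1}{δ \left(δ + 1\right)} hides a difference of shifted reciprocals — decompose it and the middle of the sum vanishes.


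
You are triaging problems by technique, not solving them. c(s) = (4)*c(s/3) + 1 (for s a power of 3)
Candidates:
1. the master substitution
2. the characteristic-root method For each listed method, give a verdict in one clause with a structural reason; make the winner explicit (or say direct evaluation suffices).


Diagnosis: the master substitution — a divide-and-conquer shape: argument s/3, so change variables with s = 3^m and solve the linear version.
- the master substitution — applicable, and directly so.
- the characteristic-root method: a divided-index call is not the fixed-shift linear shape that characteristic roots solve.


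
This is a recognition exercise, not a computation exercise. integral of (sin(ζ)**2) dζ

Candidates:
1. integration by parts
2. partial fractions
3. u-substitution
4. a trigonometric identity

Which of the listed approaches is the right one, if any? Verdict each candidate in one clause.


Best approach: a trigonometric identity — even powers like sin(ζ)**2 never integrate directly; the half-angle identity lowers the degree first.
- integration by parts: not the fit here: there is no polynomial factor to ladder down — parts can still close the trigonometric product by recursion, though the identity rewrite is the direct route.
- partial fractions — there is no rational-function structure to decompose.
- u-substitution — no subexpression of the integrand pairs with its own derivative as a factor — individual terms may offer their own substitutions, but any change of variable covering the whole integral would have to be constructed from outside the expression.
- a trigonometric identity: yes, a natural case for it.


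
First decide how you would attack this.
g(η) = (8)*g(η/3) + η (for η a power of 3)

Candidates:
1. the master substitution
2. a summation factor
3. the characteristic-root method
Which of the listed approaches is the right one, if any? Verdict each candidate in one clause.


Verdict: the master substitution — treat m = log base 3 of η as the new clock: one recursion step advances m by one while η scales by 3.
- the master substitution — yes — fits the structure here.
- a summation factor: a divided-index call is outside the fixed-shift first-order family a summation factor normalizes.
- the characteristic-root method: a divided-index call is not the fixed-shift linear shape that characteristic roots solve.


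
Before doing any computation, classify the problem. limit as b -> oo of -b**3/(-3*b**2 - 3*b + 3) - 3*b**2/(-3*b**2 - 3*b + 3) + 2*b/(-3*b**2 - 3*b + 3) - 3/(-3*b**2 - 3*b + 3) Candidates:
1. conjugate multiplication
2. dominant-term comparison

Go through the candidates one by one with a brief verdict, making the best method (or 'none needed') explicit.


Best approach: dominant-term comparison — growth-rate triage: the leading powers of b decide the limit, everything else is noise.
- conjugate multiplication: there are no radicals in tension whose conjugate would simplify matters.
- dominant-term comparison: yes — fits the structure here.


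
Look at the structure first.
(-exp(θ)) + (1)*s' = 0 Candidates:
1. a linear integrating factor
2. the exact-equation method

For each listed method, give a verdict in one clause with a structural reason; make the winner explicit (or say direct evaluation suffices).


Verdict: no special technique — with s absent the equation is not coupled at all: direct integration in θ.
- a linear integrating factor: with the unknown absent the integrating factor is a formality; direct integration is the working structure.
- the exact-equation method — no dependence on the unknown anywhere: exactness is a label without content here.


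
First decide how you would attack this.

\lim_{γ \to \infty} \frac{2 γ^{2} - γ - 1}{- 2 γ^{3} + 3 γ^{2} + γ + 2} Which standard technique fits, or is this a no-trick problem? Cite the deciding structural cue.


Technique: dominant-term comparison — growth-rate triage: the leading powers of γ decide the limit, everything else is noise. Viewed as a single quotient this is an ∞/∞ form — an at-infinity application of l'Hôpital's rule would also resolve it; comparing leading growth reads the answer without differentiating.


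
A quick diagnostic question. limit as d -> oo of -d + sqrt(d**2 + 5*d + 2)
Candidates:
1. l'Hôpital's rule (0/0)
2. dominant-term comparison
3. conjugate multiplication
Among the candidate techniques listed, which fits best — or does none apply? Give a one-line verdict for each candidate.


Best approach: conjugate multiplication — this difference gives up after one conjugate multiplication — the radical structure cancels against its conjugate.
- l'Hôpital's rule (0/0) — substitution produces ∞ − ∞ rather than a vanishing quotient; the rule needs a 0/0 ratio to act on.
- dominant-term comparison — this limit is not decided by comparing polynomial growth at infinity.
- conjugate multiplication — yes, a natural case for it.


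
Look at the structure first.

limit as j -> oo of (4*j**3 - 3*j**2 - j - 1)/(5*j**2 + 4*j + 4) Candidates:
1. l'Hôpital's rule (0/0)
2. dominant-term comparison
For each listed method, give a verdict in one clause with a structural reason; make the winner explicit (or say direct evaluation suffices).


Best approach: dominant-term comparison — divide through by the highest power of j; every lower-order term dies and the dominant terms decide the limit.
- l'Hôpital's rule (0/0): as a single quotient the expression runs to ∞/∞ at the limit point — an at-infinity form of the rule would apply, though the leading-growth comparison is the direct reading.
- dominant-term comparison — applicable, and directly so.


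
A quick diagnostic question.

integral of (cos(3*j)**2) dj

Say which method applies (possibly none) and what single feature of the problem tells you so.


Best approach: a trigonometric identity — an even power like cos(3*j)**2 flattens under the half-angle identity into first-degree cosines you can integrate directly.


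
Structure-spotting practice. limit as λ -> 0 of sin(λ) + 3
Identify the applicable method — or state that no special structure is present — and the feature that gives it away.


Technique: no special technique — no zero denominators, no indeterminate clash at 0 — substitute and read off the value.


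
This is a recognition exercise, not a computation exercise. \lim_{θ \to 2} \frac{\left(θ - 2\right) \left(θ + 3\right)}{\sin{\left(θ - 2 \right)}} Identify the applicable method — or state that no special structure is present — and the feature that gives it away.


Best approach: l'Hôpital's rule (0/0) — substituting 2 gives 0 over 0; differentiate top and bottom once and re-evaluate. Known elementary limits would finish this too — the rule just bypasses the case analysis.


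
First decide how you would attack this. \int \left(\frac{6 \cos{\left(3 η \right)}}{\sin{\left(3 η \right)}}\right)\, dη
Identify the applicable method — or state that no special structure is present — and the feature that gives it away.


Diagnosis: u-substitution — gathered as a product, the integrand carries the factor 6 \cos{\left(3 η \right)} — up to a constant, the derivative of the inner expression \sin{\left(3 η \right)} — so u = \sin{\left(3 η \right)} collapses the integral.


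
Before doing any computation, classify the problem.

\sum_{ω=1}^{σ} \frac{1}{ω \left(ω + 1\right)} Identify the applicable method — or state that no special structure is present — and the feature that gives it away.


Verdict: telescoping — the denominator's roots in \frac{1}{ω \left(ω + 1\right)} sit an integer apart: decomposition produces a self-cancelling chain.


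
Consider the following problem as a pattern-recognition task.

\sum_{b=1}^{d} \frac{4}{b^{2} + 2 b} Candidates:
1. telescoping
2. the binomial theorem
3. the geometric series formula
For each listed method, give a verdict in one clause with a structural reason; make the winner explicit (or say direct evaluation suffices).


Verdict: telescoping — \frac{4}{b^{2} + 2 b} decomposes into shift-paired simple fractions; the series telescopes to finitely many boundary pieces.
- telescoping — a fit — the right tool for this form.
- the binomial theorem — there is no pair of bases whose matched powers would reassemble into a single binomial power.
- the geometric series formula — the term-to-term ratio drifts with the index — the one thing the geometric formula cannot absorb.


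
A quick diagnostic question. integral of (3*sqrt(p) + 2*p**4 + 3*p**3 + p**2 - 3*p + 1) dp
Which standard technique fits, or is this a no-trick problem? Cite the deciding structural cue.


Method: no special technique — every term is a constant multiple of a power of p; term-wise power-rule integration needs no preliminary transformation.
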